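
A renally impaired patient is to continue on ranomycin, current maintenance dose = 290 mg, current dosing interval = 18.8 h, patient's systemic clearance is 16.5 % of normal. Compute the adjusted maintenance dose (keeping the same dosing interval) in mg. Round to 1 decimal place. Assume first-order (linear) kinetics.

To keep the same average steady-state level, dosing rate must scale with clearance.
CL ratio = 16.5 / 100 = 0.1650
New dose (same interval) = 290 × 0.1650 = 47.85 mg

47.9 mg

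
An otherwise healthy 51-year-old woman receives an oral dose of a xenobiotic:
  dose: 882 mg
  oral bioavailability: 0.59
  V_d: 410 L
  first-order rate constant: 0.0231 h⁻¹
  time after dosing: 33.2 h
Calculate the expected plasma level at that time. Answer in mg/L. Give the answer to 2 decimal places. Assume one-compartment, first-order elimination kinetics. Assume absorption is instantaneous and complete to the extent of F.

0.59 mg/L

Amount reaching circulation = F × Dose = 0.59 × 882.0 = 520.4 mg
C₀ = F·Dose / Vd = 520.4 / 410 = 1.269 mg/L
C = C₀ · e^(−k·t) = 1.269 × e^(−0.02310 × 33.2)
  = 1.269 × 0.4644 = 0.5893 mg/L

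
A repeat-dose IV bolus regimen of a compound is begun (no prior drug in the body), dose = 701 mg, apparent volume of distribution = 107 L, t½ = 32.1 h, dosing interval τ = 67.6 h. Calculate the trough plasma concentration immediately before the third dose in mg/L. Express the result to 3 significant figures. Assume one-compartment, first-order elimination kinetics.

C₀ per dose = Dose / Vd = 701 / 107 = 6.551 mg/L
k = ln2 / t½ = 0.693147 / 32.1 = 0.02159 h⁻¹
Fraction remaining after one interval: r = e^(−kτ) = e^(−0.02159 × 67.6) = 0.2324
Before dose 3, 2 doses have been given (aged 1τ, 2τ).
C_trough = C₀ × (r + r²) = 6.551 × (0.2324 + 0.05401) = 1.876 mg/L

1.88 mg/L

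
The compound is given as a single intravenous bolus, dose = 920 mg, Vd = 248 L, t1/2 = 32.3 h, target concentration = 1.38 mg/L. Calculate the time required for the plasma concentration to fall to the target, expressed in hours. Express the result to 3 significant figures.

C₀ = Dose / Vd = 920.0 / 248 = 3.710 mg/L
k = ln2 / t½ = 0.693147 / 32.3 = 0.02146 h⁻¹
t = ln(C₀ / C) / k = ln(3.710 / 1.38) / 0.02146
  = ln(2.688) / 0.02146 = 0.9888 / 0.02146 = 46.08 h

46.1 h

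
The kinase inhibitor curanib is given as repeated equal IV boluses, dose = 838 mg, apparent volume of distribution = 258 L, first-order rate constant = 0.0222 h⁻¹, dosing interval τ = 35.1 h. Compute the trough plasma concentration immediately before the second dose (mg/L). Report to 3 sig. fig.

1.49 mg/L

C₀ per dose = Dose / Vd = 838 / 258 = 3.248 mg/L
Fraction remaining after one interval: r = e^(−kτ) = e^(−0.02220 × 35.1) = 0.4588
Before dose 2, 1 dose has been given (aged 1τ).
C_trough = C₀ × r = 3.248 × 0.4588 = 1.490 mg/L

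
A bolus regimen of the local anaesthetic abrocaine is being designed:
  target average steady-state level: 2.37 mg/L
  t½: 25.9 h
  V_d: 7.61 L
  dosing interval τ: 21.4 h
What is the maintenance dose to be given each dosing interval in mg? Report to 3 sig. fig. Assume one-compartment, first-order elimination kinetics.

10.3 mg

k = ln2 / t½ = 0.693147 / 25.9 = 0.02676 h⁻¹
CL = k × Vd = 0.02676 × 7.61 = 0.2036 L/h
At steady state, Dose/τ = Css × CL.
Dose = Css × CL × τ = 2.37 × 0.2036 × 21.4 = 10.33 mg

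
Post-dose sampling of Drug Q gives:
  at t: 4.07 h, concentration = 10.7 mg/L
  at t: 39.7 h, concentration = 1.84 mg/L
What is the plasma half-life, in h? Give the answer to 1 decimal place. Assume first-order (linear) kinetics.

k = ln(C₁/C₂) / (t₂ − t₁) = ln(10.7/1.84) / (39.7 − 4.07)
  = 1.760 / 35.63 = 0.04940 h⁻¹
t½ = ln2 / k = 0.693147 / 0.04940 = 14.03 h

14.0 h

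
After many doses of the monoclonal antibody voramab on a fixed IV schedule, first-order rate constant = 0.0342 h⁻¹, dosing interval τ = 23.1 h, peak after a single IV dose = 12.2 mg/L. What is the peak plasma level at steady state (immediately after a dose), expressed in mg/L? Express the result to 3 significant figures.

22.3 mg/L

e^(−kτ) = e^(−0.03420 × 23.1) = 0.4538
Accumulation ratio R = 1 / (1 − e^(−kτ)) = 1 / (1 − 0.4538) = 1.831
Steady-state peak = C₀ × R = 12.2 × 1.831 = 22.34 mg/L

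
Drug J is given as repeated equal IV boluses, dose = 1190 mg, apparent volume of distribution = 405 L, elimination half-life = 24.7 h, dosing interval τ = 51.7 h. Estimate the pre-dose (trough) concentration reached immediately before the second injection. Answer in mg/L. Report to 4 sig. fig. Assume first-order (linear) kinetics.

0.6887 mg/L

C₀ per dose = Dose / Vd = 1190 / 405 = 2.938 mg/L
k = ln2 / t½ = 0.693147 / 24.7 = 0.02806 h⁻¹
Fraction remaining after one interval: r = e^(−kτ) = e^(−0.02806 × 51.7) = 0.2344
Before dose 2, 1 dose has been given (aged 1τ).
C_trough = C₀ × r = 2.938 × 0.2344 = 0.6887 mg/L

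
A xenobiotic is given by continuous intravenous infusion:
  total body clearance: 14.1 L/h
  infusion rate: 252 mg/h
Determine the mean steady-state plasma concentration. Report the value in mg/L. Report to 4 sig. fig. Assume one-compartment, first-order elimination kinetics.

At steady state Css = R₀ / CL = 252 / 14.10 = 17.87 mg/L

17.87 mg/L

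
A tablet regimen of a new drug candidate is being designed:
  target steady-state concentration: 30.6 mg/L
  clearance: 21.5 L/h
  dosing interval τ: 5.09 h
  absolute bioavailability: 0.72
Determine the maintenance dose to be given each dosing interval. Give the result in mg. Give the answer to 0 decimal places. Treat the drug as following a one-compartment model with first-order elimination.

At steady state, F × (Dose/τ) = Css × CL.
Dose = Css × CL × τ / F = 30.6 × 21.50 × 5.09 / 0.72 = 4651 mg

4651 mg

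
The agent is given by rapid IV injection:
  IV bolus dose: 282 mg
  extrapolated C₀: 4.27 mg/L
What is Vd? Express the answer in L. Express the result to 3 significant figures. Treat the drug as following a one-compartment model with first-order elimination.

66.0 L

Vd = Dose / C₀ = 282.0 / 4.27 = 66.04 L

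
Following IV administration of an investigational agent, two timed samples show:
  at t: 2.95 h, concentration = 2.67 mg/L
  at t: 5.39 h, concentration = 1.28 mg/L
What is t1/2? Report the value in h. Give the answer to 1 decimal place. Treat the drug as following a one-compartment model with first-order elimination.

2.3 h

k = ln(C₁/C₂) / (t₂ − t₁) = ln(2.67/1.28) / (5.39 − 2.95)
  = 0.7352 / 2.440 = 0.3013 h⁻¹
t½ = ln2 / k = 0.693147 / 0.3013 = 2.301 h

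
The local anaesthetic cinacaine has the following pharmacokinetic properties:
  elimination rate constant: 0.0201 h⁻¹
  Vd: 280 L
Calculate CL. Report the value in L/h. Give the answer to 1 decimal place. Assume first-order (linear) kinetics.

CL = k × Vd = 0.0201 × 280 = 5.628 L/h

5.6 L/h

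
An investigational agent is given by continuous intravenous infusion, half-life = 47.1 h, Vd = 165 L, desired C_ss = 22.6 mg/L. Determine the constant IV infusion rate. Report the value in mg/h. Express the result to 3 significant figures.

k = ln2 / t½ = 0.693147 / 47.1 = 0.01472 h⁻¹
CL = k × Vd = 0.01472 × 165 = 2.429 L/h
At steady state, infusion rate R₀ = Css × CL = 22.6 × 2.429 = 54.90 mg/h

54.9 mg/h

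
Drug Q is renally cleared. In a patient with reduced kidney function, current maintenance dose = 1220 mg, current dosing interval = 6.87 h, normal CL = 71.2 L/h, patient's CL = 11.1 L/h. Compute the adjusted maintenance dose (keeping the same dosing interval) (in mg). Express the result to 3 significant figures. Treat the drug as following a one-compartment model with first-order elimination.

To keep the same average steady-state level, dosing rate must scale with clearance.
CL ratio = 11.1 / 71.2 = 0.1559
New dose (same interval) = 1220 × 0.1559 = 190.2 mg

190 mg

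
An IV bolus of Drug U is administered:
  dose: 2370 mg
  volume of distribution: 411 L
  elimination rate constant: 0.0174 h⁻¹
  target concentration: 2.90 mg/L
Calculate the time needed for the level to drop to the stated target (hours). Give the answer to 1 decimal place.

C₀ = Dose / Vd = 2370 / 411 = 5.766 mg/L
t = ln(C₀ / C) / k = ln(5.766 / 2.90) / 0.01740
  = ln(1.988) / 0.01740 = 0.6871 / 0.01740 = 39.49 h

39.5 h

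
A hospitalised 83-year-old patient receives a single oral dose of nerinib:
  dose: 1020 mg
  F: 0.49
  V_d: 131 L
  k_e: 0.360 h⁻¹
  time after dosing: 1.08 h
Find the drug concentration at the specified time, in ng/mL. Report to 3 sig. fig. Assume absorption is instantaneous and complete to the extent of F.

2590 ng/mL

Amount reaching circulation = F × Dose = 0.49 × 1020 = 499.8 mg
C₀ = F·Dose / Vd = 499.8 / 131 = 3.815 mg/L
C = C₀ · e^(−k·t) = 3.815 × e^(−0.3600 × 1.08)
  = 3.815 × 0.6779 = 2.586 mg/L
Convert: 2.586 mg/L × 1000 = 2586 ng/mL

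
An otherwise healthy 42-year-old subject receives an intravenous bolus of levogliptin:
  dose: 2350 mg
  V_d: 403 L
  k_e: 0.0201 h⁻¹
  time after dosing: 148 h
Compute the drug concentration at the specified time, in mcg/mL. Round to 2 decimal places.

0.30 mcg/mL

C₀ = Dose / Vd = 2350 / 403 = 5.831 mg/L
C = C₀ · e^(−k·t) = 5.831 × e^(−0.02010 × 148)
  = 5.831 × 0.05106 = 0.2977 mg/L
(0.2977 mg/L = 0.2977 mcg/mL)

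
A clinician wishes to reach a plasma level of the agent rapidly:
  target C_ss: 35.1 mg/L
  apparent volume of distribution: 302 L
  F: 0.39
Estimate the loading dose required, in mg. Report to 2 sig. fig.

LD = Css × Vd / F = 35.1 × 302 / 0.39 = 27180 mg

27000 mg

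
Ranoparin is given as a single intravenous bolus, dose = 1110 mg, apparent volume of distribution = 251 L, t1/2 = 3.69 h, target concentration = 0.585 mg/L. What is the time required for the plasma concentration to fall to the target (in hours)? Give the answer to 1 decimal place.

C₀ = Dose / Vd = 1110 / 251 = 4.422 mg/L
k = ln2 / t½ = 0.693147 / 3.69 = 0.1878 h⁻¹
t = ln(C₀ / C) / k = ln(4.422 / 0.585) / 0.1878
  = ln(7.559) / 0.1878 = 2.023 / 0.1878 = 10.77 h

10.8 h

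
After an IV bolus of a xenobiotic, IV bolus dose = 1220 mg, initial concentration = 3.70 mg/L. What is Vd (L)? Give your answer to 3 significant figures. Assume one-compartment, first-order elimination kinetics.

330 L

Vd = Dose / C₀ = 1220 / 3.70 = 329.7 L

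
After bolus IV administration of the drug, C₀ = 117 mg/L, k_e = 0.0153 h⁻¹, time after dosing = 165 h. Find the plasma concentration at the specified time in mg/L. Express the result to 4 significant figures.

C = C₀ · e^(−k·t) = 117.0 × e^(−0.01530 × 165)
  = 117.0 × 0.08010 = 9.372 mg/L

9.372 mg/L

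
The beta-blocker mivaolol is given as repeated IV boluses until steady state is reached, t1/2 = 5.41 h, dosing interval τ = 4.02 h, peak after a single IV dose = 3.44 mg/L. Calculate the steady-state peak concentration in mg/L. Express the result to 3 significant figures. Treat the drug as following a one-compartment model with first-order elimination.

8.55 mg/L

k = ln2 / t½ = 0.693147 / 5.41 = 0.1281 h⁻¹
e^(−kτ) = e^(−0.1281 × 4.02) = 0.5975
Accumulation ratio R = 1 / (1 − e^(−kτ)) = 1 / (1 − 0.5975) = 2.484
Steady-state peak = C₀ × R = 3.44 × 2.484 = 8.545 mg/L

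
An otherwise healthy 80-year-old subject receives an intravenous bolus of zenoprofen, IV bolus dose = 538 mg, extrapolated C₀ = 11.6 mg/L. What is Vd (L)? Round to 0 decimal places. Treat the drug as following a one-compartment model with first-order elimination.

Vd = Dose / C₀ = 538.0 / 11.6 = 46.38 L

46 L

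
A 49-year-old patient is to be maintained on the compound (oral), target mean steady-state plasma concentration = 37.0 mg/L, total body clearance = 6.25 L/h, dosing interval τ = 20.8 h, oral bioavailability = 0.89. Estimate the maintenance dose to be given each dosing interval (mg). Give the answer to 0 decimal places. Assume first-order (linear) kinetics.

5404 mg

At steady state, F × (Dose/τ) = Css × CL.
Dose = Css × CL × τ / F = 37.0 × 6.250 × 20.8 / 0.89 = 5404 mg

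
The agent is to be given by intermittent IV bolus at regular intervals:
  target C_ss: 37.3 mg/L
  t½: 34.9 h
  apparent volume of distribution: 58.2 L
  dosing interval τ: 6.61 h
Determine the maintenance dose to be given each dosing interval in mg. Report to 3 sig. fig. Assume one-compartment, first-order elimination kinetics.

k = ln2 / t½ = 0.693147 / 34.9 = 0.01986 h⁻¹
CL = k × Vd = 0.01986 × 58.2 = 1.156 L/h
At steady state, Dose/τ = Css × CL.
Dose = Css × CL × τ = 37.3 × 1.156 × 6.61 = 285.0 mg

285 mg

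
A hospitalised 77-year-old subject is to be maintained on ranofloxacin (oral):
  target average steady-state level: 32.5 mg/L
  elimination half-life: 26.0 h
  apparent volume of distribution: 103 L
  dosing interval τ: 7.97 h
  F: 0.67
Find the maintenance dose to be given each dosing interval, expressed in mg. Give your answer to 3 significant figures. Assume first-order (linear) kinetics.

k = ln2 / t½ = 0.693147 / 26.0 = 0.02666 h⁻¹
CL = k × Vd = 0.02666 × 103 = 2.746 L/h
At steady state, F × (Dose/τ) = Css × CL.
Dose = Css × CL × τ / F = 32.5 × 2.746 × 7.97 / 0.67 = 1062 mg

1060 mg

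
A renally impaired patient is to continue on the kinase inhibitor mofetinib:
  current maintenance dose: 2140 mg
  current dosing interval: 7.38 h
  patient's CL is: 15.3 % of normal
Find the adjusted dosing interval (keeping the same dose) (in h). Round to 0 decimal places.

48 h

To keep the same average steady-state level, dosing rate must scale with clearance.
CL ratio = 15.3 / 100 = 0.1530
New interval (same dose) = 7.38 / 0.1530 = 48.24 h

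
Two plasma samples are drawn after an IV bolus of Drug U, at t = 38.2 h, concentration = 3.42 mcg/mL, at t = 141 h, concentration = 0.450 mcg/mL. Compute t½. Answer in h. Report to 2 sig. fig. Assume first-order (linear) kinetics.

35 h

k = ln(C₁/C₂) / (t₂ − t₁) = ln(3.42/0.450) / (141 − 38.2)
  = 2.028 / 102.8 = 0.01973 h⁻¹
t½ = ln2 / k = 0.693147 / 0.01973 = 35.13 h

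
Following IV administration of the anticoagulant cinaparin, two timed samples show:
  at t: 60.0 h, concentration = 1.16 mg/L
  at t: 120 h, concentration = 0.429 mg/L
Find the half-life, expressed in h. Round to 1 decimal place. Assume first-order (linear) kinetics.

41.8 h

k = ln(C₁/C₂) / (t₂ − t₁) = ln(1.16/0.429) / (120 − 60.0)
  = 0.9947 / 60.00 = 0.01658 h⁻¹
t½ = ln2 / k = 0.693147 / 0.01658 = 41.81 h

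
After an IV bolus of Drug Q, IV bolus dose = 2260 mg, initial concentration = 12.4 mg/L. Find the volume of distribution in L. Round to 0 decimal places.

182 L

Vd = Dose / C₀ = 2260 / 12.4 = 182.3 L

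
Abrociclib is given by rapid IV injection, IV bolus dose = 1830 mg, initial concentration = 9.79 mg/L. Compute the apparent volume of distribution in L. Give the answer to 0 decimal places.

187 L

Vd = Dose / C₀ = 1830 / 9.79 = 186.9 L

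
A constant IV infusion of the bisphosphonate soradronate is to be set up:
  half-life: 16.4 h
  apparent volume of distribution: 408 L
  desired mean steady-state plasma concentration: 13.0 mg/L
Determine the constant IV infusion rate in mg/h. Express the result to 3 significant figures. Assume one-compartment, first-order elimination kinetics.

k = ln2 / t½ = 0.693147 / 16.4 = 0.04227 h⁻¹
CL = k × Vd = 0.04227 × 408 = 17.25 L/h
At steady state, infusion rate R₀ = Css × CL = 13.0 × 17.25 = 224.3 mg/h

224 mg/h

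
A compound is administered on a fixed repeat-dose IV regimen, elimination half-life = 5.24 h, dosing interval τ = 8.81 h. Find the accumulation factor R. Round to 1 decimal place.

k = ln2 / t½ = 0.693147 / 5.24 = 0.1323 h⁻¹
e^(−kτ) = e^(−0.1323 × 8.81) = 0.3117
Accumulation ratio R = 1 / (1 − e^(−kτ)) = 1 / (1 − 0.3117) = 1.453

1.5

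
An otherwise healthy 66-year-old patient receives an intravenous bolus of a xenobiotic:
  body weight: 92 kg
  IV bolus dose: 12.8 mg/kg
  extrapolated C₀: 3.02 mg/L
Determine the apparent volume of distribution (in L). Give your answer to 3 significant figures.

390 L

Dose = 12.8 × 92 = 1178 mg
Vd = Dose / C₀ = 1178 / 3.02 = 390.1 L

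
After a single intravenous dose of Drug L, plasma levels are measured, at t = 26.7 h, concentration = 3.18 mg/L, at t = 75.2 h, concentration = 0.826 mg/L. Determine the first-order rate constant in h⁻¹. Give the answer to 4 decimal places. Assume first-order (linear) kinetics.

k = ln(C₁/C₂) / (t₂ − t₁) = ln(3.18/0.826) / (75.2 − 26.7)
  = 1.348 / 48.50 = 0.02779 h⁻¹

0.0278 h⁻¹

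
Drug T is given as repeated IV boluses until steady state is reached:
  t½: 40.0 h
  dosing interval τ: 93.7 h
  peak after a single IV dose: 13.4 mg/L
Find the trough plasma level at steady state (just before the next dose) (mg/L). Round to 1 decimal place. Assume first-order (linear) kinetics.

k = ln2 / t½ = 0.693147 / 40.0 = 0.01733 h⁻¹
e^(−kτ) = e^(−0.01733 × 93.7) = 0.1971
Accumulation ratio R = 1 / (1 − e^(−kτ)) = 1 / (1 − 0.1971) = 1.245
Steady-state trough = C₀ × R × e^(−kτ) = 13.4 × 1.245 × 0.1971 = 3.288 mg/L

3.3 mg/L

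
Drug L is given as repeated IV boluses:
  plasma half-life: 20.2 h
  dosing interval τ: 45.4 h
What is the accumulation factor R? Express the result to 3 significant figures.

k = ln2 / t½ = 0.693147 / 20.2 = 0.03431 h⁻¹
e^(−kτ) = e^(−0.03431 × 45.4) = 0.2106
Accumulation ratio R = 1 / (1 − e^(−kτ)) = 1 / (1 − 0.2106) = 1.267

1.27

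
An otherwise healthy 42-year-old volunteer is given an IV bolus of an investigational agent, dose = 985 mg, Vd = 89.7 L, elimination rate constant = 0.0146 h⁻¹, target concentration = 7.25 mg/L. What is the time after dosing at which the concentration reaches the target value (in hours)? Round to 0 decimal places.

C₀ = Dose / Vd = 985.0 / 89.7 = 10.98 mg/L
t = ln(C₀ / C) / k = ln(10.98 / 7.25) / 0.01460
  = ln(1.514) / 0.01460 = 0.4148 / 0.01460 = 28.41 h

28 h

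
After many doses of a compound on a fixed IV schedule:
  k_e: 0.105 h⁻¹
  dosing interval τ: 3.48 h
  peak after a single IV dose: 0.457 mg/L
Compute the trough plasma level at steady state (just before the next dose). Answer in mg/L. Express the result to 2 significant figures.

e^(−kτ) = e^(−0.1050 × 3.48) = 0.6939
Accumulation ratio R = 1 / (1 − e^(−kτ)) = 1 / (1 − 0.6939) = 3.267
Steady-state trough = C₀ × R × e^(−kτ) = 0.457 × 3.267 × 0.6939 = 1.036 mg/L

1.0 mg/L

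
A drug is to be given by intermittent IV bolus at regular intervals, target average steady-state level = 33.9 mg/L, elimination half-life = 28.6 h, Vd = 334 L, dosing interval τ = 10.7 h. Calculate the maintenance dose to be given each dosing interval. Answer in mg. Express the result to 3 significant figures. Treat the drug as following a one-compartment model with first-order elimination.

2940 mg

k = ln2 / t½ = 0.693147 / 28.6 = 0.02424 h⁻¹
CL = k × Vd = 0.02424 × 334 = 8.096 L/h
At steady state, Dose/τ = Css × CL.
Dose = Css × CL × τ = 33.9 × 8.096 × 10.7 = 2937 mg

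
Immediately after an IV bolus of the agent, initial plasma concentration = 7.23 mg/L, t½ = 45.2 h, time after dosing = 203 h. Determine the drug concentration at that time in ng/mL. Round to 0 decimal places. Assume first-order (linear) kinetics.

k = ln2 / t½ = 0.693147 / 45.2 = 0.01534 h⁻¹
C = C₀ · e^(−k·t) = 7.230 × e^(−0.01534 × 203)
  = 7.230 × 0.04442 = 0.3212 mg/L
Convert: 0.3212 mg/L × 1000 = 321.2 ng/mL

321 ng/mL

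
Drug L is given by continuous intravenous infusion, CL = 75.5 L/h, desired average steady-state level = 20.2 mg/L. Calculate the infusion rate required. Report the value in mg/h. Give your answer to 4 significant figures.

At steady state, infusion rate R₀ = Css × CL = 20.2 × 75.50 = 1525 mg/h

1525 mg/h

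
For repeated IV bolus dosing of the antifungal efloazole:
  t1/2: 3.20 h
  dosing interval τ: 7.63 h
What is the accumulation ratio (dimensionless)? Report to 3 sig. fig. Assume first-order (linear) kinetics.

k = ln2 / t½ = 0.693147 / 3.20 = 0.2166 h⁻¹
e^(−kτ) = e^(−0.2166 × 7.63) = 0.1915
Accumulation ratio R = 1 / (1 − e^(−kτ)) = 1 / (1 − 0.1915) = 1.237

1.24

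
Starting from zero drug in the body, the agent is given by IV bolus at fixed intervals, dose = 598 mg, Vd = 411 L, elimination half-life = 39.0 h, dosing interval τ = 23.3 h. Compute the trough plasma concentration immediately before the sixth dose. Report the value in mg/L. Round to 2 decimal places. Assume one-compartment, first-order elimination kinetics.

2.48 mg/L

C₀ per dose = Dose / Vd = 598 / 411 = 1.455 mg/L
k = ln2 / t½ = 0.693147 / 39.0 = 0.01777 h⁻¹
Fraction remaining after one interval: r = e^(−kτ) = e^(−0.01777 × 23.3) = 0.6610
Before dose 6, 5 doses have been given (aged 1τ, 2τ, 3τ, 4τ, 5τ).
C_trough = C₀ × (r + r² + … + r^5) = C₀ × r(1−r^5)/(1−r)
        = 1.455 × 0.6610 × (1 − 0.1262) / (1 − 0.6610) = 2.479 mg/L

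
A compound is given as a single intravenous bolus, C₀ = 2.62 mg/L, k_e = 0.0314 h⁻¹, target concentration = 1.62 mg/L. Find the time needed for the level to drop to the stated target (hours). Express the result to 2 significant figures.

t = ln(C₀ / C) / k = ln(2.620 / 1.62) / 0.03140
  = ln(1.617) / 0.03140 = 0.4806 / 0.03140 = 15.31 h

15 h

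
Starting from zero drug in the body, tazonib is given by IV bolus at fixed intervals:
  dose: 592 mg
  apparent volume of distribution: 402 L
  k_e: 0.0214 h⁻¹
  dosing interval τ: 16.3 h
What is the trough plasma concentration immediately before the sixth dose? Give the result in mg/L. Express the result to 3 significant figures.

C₀ per dose = Dose / Vd = 592 / 402 = 1.473 mg/L
Fraction remaining after one interval: r = e^(−kτ) = e^(−0.02140 × 16.3) = 0.7055
Before dose 6, 5 doses have been given (aged 1τ, 2τ, 3τ, 4τ, 5τ).
C_trough = C₀ × (r + r² + … + r^5) = C₀ × r(1−r^5)/(1−r)
        = 1.473 × 0.7055 × (1 − 0.1748) / (1 − 0.7055) = 2.912 mg/L

2.91 mg/L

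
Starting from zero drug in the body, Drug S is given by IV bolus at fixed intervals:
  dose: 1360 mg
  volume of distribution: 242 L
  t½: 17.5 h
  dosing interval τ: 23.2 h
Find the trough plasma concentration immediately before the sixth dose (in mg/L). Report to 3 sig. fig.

3.69 mg/L

C₀ per dose = Dose / Vd = 1360 / 242 = 5.620 mg/L
k = ln2 / t½ = 0.693147 / 17.5 = 0.03961 h⁻¹
Fraction remaining after one interval: r = e^(−kτ) = e^(−0.03961 × 23.2) = 0.3989
Before dose 6, 5 doses have been given (aged 1τ, 2τ, 3τ, 4τ, 5τ).
C_trough = C₀ × (r + r² + … + r^5) = C₀ × r(1−r^5)/(1−r)
        = 5.620 × 0.3989 × (1 − 0.01010) / (1 − 0.3989) = 3.692 mg/L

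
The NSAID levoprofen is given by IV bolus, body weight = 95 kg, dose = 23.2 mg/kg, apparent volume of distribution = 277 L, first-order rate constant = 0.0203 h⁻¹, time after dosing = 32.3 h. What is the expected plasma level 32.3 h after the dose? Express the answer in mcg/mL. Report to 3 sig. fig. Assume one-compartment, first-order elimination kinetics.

Total dose = 23.2 × 95 = 2204 mg
C₀ = Dose / Vd = 2204 / 277 = 7.957 mg/L
C = C₀ · e^(−k·t) = 7.957 × e^(−0.02030 × 32.3)
  = 7.957 × 0.5191 = 4.130 mg/L
(4.130 mg/L = 4.130 mcg/mL)

4.13 mcg/mL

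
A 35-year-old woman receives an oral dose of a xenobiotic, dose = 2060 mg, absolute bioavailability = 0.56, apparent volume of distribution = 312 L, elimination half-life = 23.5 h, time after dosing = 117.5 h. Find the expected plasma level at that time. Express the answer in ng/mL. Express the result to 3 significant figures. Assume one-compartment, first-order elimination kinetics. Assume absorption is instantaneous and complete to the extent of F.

Amount reaching circulation = F × Dose = 0.56 × 2060 = 1154 mg
C₀ = F·Dose / Vd = 1154 / 312 = 3.699 mg/L
k = ln2 / t½ = 0.693147 / 23.5 = 0.02950 h⁻¹
t / t½ = 117.5 / 23.5 = 5 half-lives
C = C₀ × (1/2)^5 = 3.699 × 0.03125 = 0.1156 mg/L
Convert: 0.1156 mg/L × 1000 = 115.6 ng/mL

116 ng/mL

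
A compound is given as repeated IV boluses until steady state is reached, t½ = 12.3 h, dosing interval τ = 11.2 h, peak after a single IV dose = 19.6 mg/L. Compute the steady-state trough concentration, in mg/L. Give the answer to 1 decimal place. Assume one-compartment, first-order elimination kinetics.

22.3 mg/L

k = ln2 / t½ = 0.693147 / 12.3 = 0.05635 h⁻¹
e^(−kτ) = e^(−0.05635 × 11.2) = 0.5320
Accumulation ratio R = 1 / (1 − e^(−kτ)) = 1 / (1 − 0.5320) = 2.137
Steady-state trough = C₀ × R × e^(−kτ) = 19.6 × 2.137 × 0.5320 = 22.28 mg/L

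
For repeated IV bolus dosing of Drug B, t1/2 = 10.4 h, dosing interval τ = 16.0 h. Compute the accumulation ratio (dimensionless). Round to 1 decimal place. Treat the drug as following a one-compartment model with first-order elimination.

k = ln2 / t½ = 0.693147 / 10.4 = 0.06665 h⁻¹
e^(−kτ) = e^(−0.06665 × 16.0) = 0.3442
Accumulation ratio R = 1 / (1 − e^(−kτ)) = 1 / (1 − 0.3442) = 1.525

1.5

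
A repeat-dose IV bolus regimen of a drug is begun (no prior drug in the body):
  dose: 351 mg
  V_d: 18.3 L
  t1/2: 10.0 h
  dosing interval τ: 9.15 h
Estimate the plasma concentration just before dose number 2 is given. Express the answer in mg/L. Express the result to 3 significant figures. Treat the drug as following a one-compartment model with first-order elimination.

10.2 mg/L

C₀ per dose = Dose / Vd = 351 / 18.3 = 19.18 mg/L
k = ln2 / t½ = 0.693147 / 10.0 = 0.06931 h⁻¹
Fraction remaining after one interval: r = e^(−kτ) = e^(−0.06931 × 9.15) = 0.5304
Before dose 2, 1 dose has been given (aged 1τ).
C_trough = C₀ × r = 19.18 × 0.5304 = 10.17 mg/L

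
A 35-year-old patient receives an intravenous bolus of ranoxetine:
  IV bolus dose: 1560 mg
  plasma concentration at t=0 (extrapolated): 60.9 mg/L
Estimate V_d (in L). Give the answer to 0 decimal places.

Vd = Dose / C₀ = 1560 / 60.9 = 25.62 L

26 L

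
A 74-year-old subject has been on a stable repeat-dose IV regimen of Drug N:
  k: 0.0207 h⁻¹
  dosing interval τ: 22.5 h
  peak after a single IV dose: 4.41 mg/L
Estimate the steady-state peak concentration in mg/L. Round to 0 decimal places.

e^(−kτ) = e^(−0.02070 × 22.5) = 0.6277
Accumulation ratio R = 1 / (1 − e^(−kτ)) = 1 / (1 − 0.6277) = 2.686
Steady-state peak = C₀ × R = 4.41 × 2.686 = 11.85 mg/L

12 mg/L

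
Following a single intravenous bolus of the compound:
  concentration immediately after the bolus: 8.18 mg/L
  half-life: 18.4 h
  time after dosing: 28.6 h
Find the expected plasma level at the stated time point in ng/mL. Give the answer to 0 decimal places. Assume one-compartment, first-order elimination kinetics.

k = ln2 / t½ = 0.693147 / 18.4 = 0.03767 h⁻¹
C = C₀ · e^(−k·t) = 8.180 × e^(−0.03767 × 28.6)
  = 8.180 × 0.3405 = 2.785 mg/L
Convert: 2.785 mg/L × 1000 = 2785 ng/mL

2785 ng/mL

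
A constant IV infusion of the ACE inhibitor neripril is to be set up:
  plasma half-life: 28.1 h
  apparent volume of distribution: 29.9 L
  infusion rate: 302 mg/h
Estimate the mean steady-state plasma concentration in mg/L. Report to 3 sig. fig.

409 mg/L

k = ln2 / t½ = 0.693147 / 28.1 = 0.02467 h⁻¹
CL = k × Vd = 0.02467 × 29.9 = 0.7376 L/h
At steady state Css = R₀ / CL = 302 / 0.7376 = 409.4 mg/L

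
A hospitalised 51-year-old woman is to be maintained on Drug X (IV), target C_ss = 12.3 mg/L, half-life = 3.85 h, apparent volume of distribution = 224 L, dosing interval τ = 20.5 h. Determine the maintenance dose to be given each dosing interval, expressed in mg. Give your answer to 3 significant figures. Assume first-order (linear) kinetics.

10200 mg

k = ln2 / t½ = 0.693147 / 3.85 = 0.1800 h⁻¹
CL = k × Vd = 0.1800 × 224 = 40.32 L/h
At steady state, Dose/τ = Css × CL.
Dose = Css × CL × τ = 12.3 × 40.32 × 20.5 = 10170 mg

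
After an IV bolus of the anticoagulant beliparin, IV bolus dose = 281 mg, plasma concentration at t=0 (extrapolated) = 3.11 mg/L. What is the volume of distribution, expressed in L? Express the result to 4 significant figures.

90.35 L

Vd = Dose / C₀ = 281.0 / 3.11 = 90.35 L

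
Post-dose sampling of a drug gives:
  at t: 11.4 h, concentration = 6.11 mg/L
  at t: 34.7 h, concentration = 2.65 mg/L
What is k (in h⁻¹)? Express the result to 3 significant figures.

0.0359 h⁻¹

k = ln(C₁/C₂) / (t₂ − t₁) = ln(6.11/2.65) / (34.7 − 11.4)
  = 0.8354 / 23.30 = 0.03585 h⁻¹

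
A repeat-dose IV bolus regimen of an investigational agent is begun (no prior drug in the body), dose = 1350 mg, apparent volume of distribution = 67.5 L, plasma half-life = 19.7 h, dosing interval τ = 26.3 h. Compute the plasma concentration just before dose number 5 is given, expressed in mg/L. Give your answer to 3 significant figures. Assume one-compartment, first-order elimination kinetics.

C₀ per dose = Dose / Vd = 1350 / 67.5 = 20.00 mg/L
k = ln2 / t½ = 0.693147 / 19.7 = 0.03519 h⁻¹
Fraction remaining after one interval: r = e^(−kτ) = e^(−0.03519 × 26.3) = 0.3963
Before dose 5, 4 doses have been given (aged 1τ, 2τ, 3τ, 4τ).
C_trough = C₀ × (r + r² + … + r^4) = C₀ × r(1−r^4)/(1−r)
        = 20.00 × 0.3963 × (1 − 0.02467) / (1 − 0.3963) = 12.81 mg/L

12.8 mg/L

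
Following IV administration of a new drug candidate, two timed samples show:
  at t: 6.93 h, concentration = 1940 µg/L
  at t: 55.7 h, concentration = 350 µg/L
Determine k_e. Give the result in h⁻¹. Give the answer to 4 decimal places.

0.0351 h⁻¹

k = ln(C₁/C₂) / (t₂ − t₁) = ln(1940/350) / (55.7 − 6.93)
  = 1.713 / 48.77 = 0.03512 h⁻¹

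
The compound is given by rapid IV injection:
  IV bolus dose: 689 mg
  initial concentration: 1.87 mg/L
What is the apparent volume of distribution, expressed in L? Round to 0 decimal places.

368 L

Vd = Dose / C₀ = 689.0 / 1.87 = 368.4 L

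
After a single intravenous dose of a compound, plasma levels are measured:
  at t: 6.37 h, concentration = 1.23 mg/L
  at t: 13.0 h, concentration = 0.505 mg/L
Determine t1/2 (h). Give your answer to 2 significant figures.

k = ln(C₁/C₂) / (t₂ − t₁) = ln(1.23/0.505) / (13.0 − 6.37)
  = 0.8902 / 6.630 = 0.1343 h⁻¹
t½ = ln2 / k = 0.693147 / 0.1343 = 5.161 h

5.2 h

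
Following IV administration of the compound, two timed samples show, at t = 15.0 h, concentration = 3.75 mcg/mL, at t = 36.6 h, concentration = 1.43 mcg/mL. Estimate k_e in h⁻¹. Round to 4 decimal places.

0.0446 h⁻¹

k = ln(C₁/C₂) / (t₂ − t₁) = ln(3.75/1.43) / (36.6 − 15.0)
  = 0.9641 / 21.60 = 0.04463 h⁻¹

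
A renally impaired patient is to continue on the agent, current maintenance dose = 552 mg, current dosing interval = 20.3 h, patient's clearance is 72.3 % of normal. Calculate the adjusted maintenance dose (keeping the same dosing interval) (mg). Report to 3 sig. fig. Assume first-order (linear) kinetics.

399 mg

To keep the same average steady-state level, dosing rate must scale with clearance.
CL ratio = 72.3 / 100 = 0.7230
New dose (same interval) = 552 × 0.7230 = 399.1 mg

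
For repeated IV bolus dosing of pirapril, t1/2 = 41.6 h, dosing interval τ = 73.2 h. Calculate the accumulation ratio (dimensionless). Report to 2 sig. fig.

k = ln2 / t½ = 0.693147 / 41.6 = 0.01666 h⁻¹
e^(−kτ) = e^(−0.01666 × 73.2) = 0.2954
Accumulation ratio R = 1 / (1 − e^(−kτ)) = 1 / (1 − 0.2954) = 1.419

1.4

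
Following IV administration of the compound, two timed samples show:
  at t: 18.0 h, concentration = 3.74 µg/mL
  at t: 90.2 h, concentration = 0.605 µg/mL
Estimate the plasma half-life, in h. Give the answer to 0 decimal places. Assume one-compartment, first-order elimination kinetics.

k = ln(C₁/C₂) / (t₂ − t₁) = ln(3.74/0.605) / (90.2 − 18.0)
  = 1.822 / 72.20 = 0.02524 h⁻¹
t½ = ln2 / k = 0.693147 / 0.02524 = 27.46 h

27 h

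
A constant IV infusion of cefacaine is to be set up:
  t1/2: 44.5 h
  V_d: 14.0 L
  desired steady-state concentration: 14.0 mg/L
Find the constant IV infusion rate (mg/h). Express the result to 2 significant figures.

3.1 mg/h

k = ln2 / t½ = 0.693147 / 44.5 = 0.01558 h⁻¹
CL = k × Vd = 0.01558 × 14.0 = 0.2181 L/h
At steady state, infusion rate R₀ = Css × CL = 14.0 × 0.2181 = 3.053 mg/h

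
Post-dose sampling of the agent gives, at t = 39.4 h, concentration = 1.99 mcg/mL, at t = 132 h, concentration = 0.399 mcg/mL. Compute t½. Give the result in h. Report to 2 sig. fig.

40 h

k = ln(C₁/C₂) / (t₂ − t₁) = ln(1.99/0.399) / (132 − 39.4)
  = 1.607 / 92.60 = 0.01735 h⁻¹
t½ = ln2 / k = 0.693147 / 0.01735 = 39.95 h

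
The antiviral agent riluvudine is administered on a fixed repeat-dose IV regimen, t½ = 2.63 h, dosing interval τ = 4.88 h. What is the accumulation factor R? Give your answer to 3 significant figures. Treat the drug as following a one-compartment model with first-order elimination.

k = ln2 / t½ = 0.693147 / 2.63 = 0.2636 h⁻¹
e^(−kτ) = e^(−0.2636 × 4.88) = 0.2763
Accumulation ratio R = 1 / (1 − e^(−kτ)) = 1 / (1 − 0.2763) = 1.382

1.38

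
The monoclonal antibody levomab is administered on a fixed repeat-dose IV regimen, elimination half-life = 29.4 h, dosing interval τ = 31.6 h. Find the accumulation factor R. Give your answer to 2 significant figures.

k = ln2 / t½ = 0.693147 / 29.4 = 0.02358 h⁻¹
e^(−kτ) = e^(−0.02358 × 31.6) = 0.4747
Accumulation ratio R = 1 / (1 − e^(−kτ)) = 1 / (1 − 0.4747) = 1.904

1.9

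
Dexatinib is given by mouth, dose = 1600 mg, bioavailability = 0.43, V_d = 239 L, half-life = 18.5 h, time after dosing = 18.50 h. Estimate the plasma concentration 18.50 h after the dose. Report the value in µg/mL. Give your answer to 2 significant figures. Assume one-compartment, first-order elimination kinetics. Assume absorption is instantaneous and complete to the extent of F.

Amount reaching circulation = F × Dose = 0.43 × 1600 = 688.0 mg
C₀ = F·Dose / Vd = 688.0 / 239 = 2.879 mg/L
k = ln2 / t½ = 0.693147 / 18.5 = 0.03747 h⁻¹
t / t½ = 18.50 / 18.5 = 1 half-lives
C = C₀ × (1/2)^1 = 2.879 × 0.5000 = 1.440 mg/L
(1.440 mg/L = 1.440 µg/mL)

1.4 µg/mL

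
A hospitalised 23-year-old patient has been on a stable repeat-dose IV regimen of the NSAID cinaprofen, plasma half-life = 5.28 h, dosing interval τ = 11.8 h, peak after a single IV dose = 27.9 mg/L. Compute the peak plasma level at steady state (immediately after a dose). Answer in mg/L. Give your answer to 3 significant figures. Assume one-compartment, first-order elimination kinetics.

k = ln2 / t½ = 0.693147 / 5.28 = 0.1313 h⁻¹
e^(−kτ) = e^(−0.1313 × 11.8) = 0.2124
Accumulation ratio R = 1 / (1 − e^(−kτ)) = 1 / (1 − 0.2124) = 1.270
Steady-state peak = C₀ × R = 27.9 × 1.270 = 35.43 mg/L

35.4 mg/L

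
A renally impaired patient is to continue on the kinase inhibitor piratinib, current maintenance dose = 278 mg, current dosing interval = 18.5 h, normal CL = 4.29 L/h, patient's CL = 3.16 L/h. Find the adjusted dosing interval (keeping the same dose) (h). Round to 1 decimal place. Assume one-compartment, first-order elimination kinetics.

To keep the same average steady-state level, dosing rate must scale with clearance.
CL ratio = 3.16 / 4.29 = 0.7366
New interval (same dose) = 18.5 / 0.7366 = 25.12 h

25.1 h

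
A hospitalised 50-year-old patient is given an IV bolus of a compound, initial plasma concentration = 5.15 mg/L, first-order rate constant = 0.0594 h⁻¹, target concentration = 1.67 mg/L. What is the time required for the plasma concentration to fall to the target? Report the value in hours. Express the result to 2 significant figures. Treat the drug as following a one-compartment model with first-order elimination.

19 h

t = ln(C₀ / C) / k = ln(5.150 / 1.67) / 0.05940
  = ln(3.084) / 0.05940 = 1.126 / 0.05940 = 18.96 h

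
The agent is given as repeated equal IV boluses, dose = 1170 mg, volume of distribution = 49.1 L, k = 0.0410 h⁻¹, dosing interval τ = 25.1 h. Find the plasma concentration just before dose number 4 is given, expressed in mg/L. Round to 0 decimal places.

C₀ per dose = Dose / Vd = 1170 / 49.1 = 23.83 mg/L
Fraction remaining after one interval: r = e^(−kτ) = e^(−0.04100 × 25.1) = 0.3573
Before dose 4, 3 doses have been given (aged 1τ, 2τ, 3τ).
C_trough = C₀ × (r + r² + … + r^3) = C₀ × r(1−r^3)/(1−r)
        = 23.83 × 0.3573 × (1 − 0.04561) / (1 − 0.3573) = 12.64 mg/L

13 mg/L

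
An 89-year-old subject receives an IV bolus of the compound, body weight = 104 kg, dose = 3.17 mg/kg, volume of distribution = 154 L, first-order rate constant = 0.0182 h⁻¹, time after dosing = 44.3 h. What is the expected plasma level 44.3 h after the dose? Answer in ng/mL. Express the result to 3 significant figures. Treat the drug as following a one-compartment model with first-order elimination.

956 ng/mL

Total dose = 3.17 × 104 = 329.7 mg
C₀ = Dose / Vd = 329.7 / 154 = 2.141 mg/L
C = C₀ · e^(−k·t) = 2.141 × e^(−0.01820 × 44.3)
  = 2.141 × 0.4465 = 0.9560 mg/L
Convert: 0.9560 mg/L × 1000 = 956.0 ng/mL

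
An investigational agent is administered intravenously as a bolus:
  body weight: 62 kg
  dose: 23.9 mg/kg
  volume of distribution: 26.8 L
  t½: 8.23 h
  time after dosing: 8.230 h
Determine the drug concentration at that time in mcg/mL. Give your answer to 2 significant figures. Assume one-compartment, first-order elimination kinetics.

Total dose = 23.9 × 62 = 1482 mg
C₀ = Dose / Vd = 1482 / 26.8 = 55.30 mg/L
k = ln2 / t½ = 0.693147 / 8.23 = 0.08422 h⁻¹
t / t½ = 8.230 / 8.23 = 1 half-lives
C = C₀ × (1/2)^1 = 55.30 × 0.5000 = 27.65 mg/L
(27.65 mg/L = 27.65 mcg/mL)

28 mcg/mL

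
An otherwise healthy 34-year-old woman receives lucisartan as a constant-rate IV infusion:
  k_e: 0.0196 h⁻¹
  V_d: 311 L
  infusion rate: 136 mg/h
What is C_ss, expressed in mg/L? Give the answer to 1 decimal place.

22.3 mg/L

CL = k × Vd = 0.01960 × 311 = 6.096 L/h
At steady state Css = R₀ / CL = 136 / 6.096 = 22.31 mg/L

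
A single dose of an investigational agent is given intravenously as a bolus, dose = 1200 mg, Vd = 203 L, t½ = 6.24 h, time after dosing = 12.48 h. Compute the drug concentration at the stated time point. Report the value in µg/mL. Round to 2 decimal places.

1.48 µg/mL

C₀ = Dose / Vd = 1200 / 203 = 5.911 mg/L
k = ln2 / t½ = 0.693147 / 6.24 = 0.1111 h⁻¹
t / t½ = 12.48 / 6.24 = 2 half-lives
C = C₀ × (1/2)^2 = 5.911 × 0.2500 = 1.478 mg/L
(1.478 mg/L = 1.478 µg/mL)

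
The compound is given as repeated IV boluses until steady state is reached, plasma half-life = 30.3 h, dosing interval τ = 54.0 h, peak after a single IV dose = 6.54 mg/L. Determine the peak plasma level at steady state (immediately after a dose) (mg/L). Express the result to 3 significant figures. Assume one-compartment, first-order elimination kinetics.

k = ln2 / t½ = 0.693147 / 30.3 = 0.02288 h⁻¹
e^(−kτ) = e^(−0.02288 × 54.0) = 0.2907
Accumulation ratio R = 1 / (1 − e^(−kτ)) = 1 / (1 − 0.2907) = 1.410
Steady-state peak = C₀ × R = 6.54 × 1.410 = 9.221 mg/L

9.22 mg/L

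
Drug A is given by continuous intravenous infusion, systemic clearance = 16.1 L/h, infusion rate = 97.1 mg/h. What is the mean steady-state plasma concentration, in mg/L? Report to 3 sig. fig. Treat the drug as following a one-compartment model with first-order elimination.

6.03 mg/L

At steady state Css = R₀ / CL = 97.1 / 16.10 = 6.031 mg/L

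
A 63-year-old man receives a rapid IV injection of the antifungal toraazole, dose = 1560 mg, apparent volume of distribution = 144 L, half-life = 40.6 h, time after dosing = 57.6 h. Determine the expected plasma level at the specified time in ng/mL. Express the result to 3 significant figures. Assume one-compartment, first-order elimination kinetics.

4050 ng/mL

C₀ = Dose / Vd = 1560 / 144 = 10.83 mg/L
k = ln2 / t½ = 0.693147 / 40.6 = 0.01707 h⁻¹
C = C₀ · e^(−k·t) = 10.83 × e^(−0.01707 × 57.6)
  = 10.83 × 0.3741 = 4.052 mg/L
Convert: 4.052 mg/L × 1000 = 4052 ng/mL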